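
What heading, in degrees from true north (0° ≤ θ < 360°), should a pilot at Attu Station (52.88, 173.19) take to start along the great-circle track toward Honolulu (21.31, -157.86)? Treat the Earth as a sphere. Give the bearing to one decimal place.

133.7°

Δλ = -157.86 − 173.19 = -331.05°; wrapped into (−180°, 180°]: 28.95°.
θ = atan2( sin Δλ · cos φ₂ , cos φ₁ · sin φ₂ − sin φ₁ · cos φ₂ · cos Δλ )
  = atan2(0.45095, -0.43071) = 133.685° → normalised to [0°, 360°): 133.685°.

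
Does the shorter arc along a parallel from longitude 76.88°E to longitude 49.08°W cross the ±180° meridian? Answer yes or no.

No

Signed shortest Δλ = ((-49.08 − 76.88 + 180) mod 360) − 180 = -125.96°.
Going west by 125.96° from +76.88° reaches -49.08° without touching 180°.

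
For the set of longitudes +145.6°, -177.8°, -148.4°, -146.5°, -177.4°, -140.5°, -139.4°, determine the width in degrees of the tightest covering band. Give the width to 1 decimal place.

75.0°

Sort the longitudes: -177.8°, -177.4°, -148.4°, -146.5°, -140.5°, -139.4°, +145.6°.
Eastward gaps between consecutive values (wrapping around): 0.4°, 29.0°, 1.9°, 6.0°, 1.1°, 285.0°, 36.6°.
Largest gap = 285.0° ⇒ minimal covering band is its complement: 360° − 285.0° = 75.0°.
Band runs from +145.6° eastward to -139.4°, crossing the antimeridian.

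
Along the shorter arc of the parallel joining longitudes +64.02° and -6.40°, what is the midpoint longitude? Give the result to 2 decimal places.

+28.81°

Signed shortest Δλ from +64.02° to -6.40° is -70.42°.
Midpoint longitude = +64.02° + (-70.42°)/2 = +64.02° − 35.21° = +28.81°.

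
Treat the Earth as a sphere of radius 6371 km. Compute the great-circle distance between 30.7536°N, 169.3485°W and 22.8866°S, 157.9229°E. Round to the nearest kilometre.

6911 km

Δλ = 157.9229 − -169.3485 = 327.2714°; wrapped into (−180°, 180°]: -32.7286°.
Δφ = -22.8866 − 30.7536 = -53.6402°.
a = sin²(Δφ/2) + cos φ₁ · cos φ₂ · sin²(Δλ/2) = 0.266419.
c = 2·atan2(√a, √(1−a)) = 1.08472 rad → d = 6371·c ≈ 6910.74 km.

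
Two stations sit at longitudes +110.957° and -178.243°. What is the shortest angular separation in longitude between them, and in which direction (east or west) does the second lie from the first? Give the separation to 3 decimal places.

Raw difference: -178.243 − 110.957 = -289.2°.
Normalise into (−180°, 180°]: -289.2° + 360° = 70.8°.
Positive ⇒ the second point lies to the east; separation 70.800°.

70.800° east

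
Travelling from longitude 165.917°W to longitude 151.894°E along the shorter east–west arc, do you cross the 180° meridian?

Yes

Naïve |151.894 − -165.917| = 317.811° > 180°, so the shorter arc goes the other way round — across 180°.
Signed shortest Δλ = ((151.894 − -165.917 + 180) mod 360) − 180 = -42.189°.
Going west by 42.189° from -165.917° passes through 180° before reaching +151.894°.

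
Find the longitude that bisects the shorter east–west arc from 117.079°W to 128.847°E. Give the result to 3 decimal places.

174.116°W

Signed shortest Δλ from -117.079° to +128.847° is -114.074°.
Midpoint longitude = -117.079° + (-114.074°)/2 = -117.079° − 57.037° = -174.116°.
(The naïve average (-117.079 + +128.847)/2 = 5.884° is on the wrong side of the globe.)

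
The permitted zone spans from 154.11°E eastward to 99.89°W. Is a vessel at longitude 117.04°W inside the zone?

Band width going east from +154.11° to -99.89°: ((-99.89 − 154.11) mod 360) = 106.00°.
Offset of -117.04° east of the west edge: ((-117.04 − 154.11) mod 360) = 88.85°.
88.85° ≤ 106.00° ⇒ inside.

Yes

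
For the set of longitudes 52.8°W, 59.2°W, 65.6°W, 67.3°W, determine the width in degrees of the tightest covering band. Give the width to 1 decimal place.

14.5°

Sort the longitudes: -67.3°, -65.6°, -59.2°, -52.8°.
Eastward gaps between consecutive values (wrapping around): 1.7°, 6.4°, 6.4°, 345.5°.
Largest gap = 345.5° ⇒ minimal covering band is its complement: 360° − 345.5° = 14.5°.
Band runs from -67.3° eastward to -52.8°.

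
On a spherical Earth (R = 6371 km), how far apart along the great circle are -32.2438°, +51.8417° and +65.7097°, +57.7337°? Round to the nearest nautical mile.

Δλ = 57.7337 − 51.8417 = 5.8920°.
Δφ = 65.7097 − -32.2438 = 97.9535°.
a = sin²(Δφ/2) + cos φ₁ · cos φ₂ · sin²(Δλ/2) = 0.570104.
c = 2·atan2(√a, √(1−a)) = 1.71147 rad → d = 6371·c ≈ 10903.76 km ≈ 5887.56 nmi.

5888 nmi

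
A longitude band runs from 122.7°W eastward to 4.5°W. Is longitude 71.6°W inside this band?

Yes

Band width going east from -122.7° to -4.5°: ((-4.5 − -122.7) mod 360) = 118.2°.
Offset of -71.6° east of the west edge: ((-71.6 − -122.7) mod 360) = 51.1°.
51.1° ≤ 118.2° ⇒ inside.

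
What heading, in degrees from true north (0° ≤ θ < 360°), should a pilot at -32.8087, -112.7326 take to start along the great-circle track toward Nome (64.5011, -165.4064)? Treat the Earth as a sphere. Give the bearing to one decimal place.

339.2°

Δλ = -165.4064 − -112.7326 = -52.6738°.
θ = atan2( sin Δλ · cos φ₂ , cos φ₁ · sin φ₂ − sin φ₁ · cos φ₂ · cos Δλ )
  = atan2(-0.34233, 0.90005) = -20.824° → normalised to [0°, 360°): 339.176°.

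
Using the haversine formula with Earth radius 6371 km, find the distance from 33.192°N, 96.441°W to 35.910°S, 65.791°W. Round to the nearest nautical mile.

Δλ = -65.791 − -96.441 = 30.650°.
Δφ = -35.910 − 33.192 = -69.102°.
a = sin²(Δφ/2) + cos φ₁ · cos φ₂ · sin²(Δλ/2) = 0.368992.
c = 2·atan2(√a, √(1−a)) = 1.30569 rad → d = 6371·c ≈ 8318.52 km ≈ 4491.64 nmi.

4492 nmi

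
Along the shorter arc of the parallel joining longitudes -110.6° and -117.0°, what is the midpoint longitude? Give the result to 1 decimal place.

-113.8°

Signed shortest Δλ from -110.6° to -117.0° is -6.4°.
Midpoint longitude = -110.6° + (-6.4°)/2 = -110.6° − 3.2° = -113.8°.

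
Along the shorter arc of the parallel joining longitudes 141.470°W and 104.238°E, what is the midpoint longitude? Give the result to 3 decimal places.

Signed shortest Δλ from -141.470° to +104.238° is -114.292°.
Midpoint longitude = -141.470° + (-114.292°)/2 = -141.470° − 57.146° = -198.616°.
Normalise into (−180°, 180°]: +161.384°.
(The naïve average (-141.470 + +104.238)/2 = -18.616° is on the wrong side of the globe.)

161.384°E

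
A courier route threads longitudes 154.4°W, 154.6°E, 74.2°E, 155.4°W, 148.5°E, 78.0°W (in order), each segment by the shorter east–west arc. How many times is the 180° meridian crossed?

4

Leg 1: -154.4° → +154.6°, shortest Δλ = -51.0° (west) — crosses 180°.
Leg 2: +154.6° → +74.2°, shortest Δλ = -80.4° (west) — does not cross 180°.
Leg 3: +74.2° → -155.4°, shortest Δλ = 130.4° (east) — crosses 180°.
Leg 4: -155.4° → +148.5°, shortest Δλ = -56.1° (west) — crosses 180°.
Leg 5: +148.5° → -78.0°, shortest Δλ = 133.5° (east) — crosses 180°.
Total crossings: 4.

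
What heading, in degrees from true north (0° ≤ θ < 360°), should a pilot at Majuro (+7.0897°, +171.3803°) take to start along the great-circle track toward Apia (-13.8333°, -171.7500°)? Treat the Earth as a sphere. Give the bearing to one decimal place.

141.3°

Δλ = -171.7500 − 171.3803 = -343.1303°; wrapped into (−180°, 180°]: 16.8697°.
θ = atan2( sin Δλ · cos φ₂ , cos φ₁ · sin φ₂ − sin φ₁ · cos φ₂ · cos Δλ )
  = atan2(0.28178, -0.35196) = 141.319° → normalised to [0°, 360°): 141.319°.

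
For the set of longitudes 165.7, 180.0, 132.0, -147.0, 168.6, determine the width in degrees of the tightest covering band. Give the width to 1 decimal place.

Sort the longitudes: -147.0°, +132.0°, +165.7°, +168.6°, +180.0°.
Eastward gaps between consecutive values (wrapping around): 279.0°, 33.7°, 2.9°, 11.4°, 33.0°.
Largest gap = 279.0° ⇒ minimal covering band is its complement: 360° − 279.0° = 81.0°.
Band runs from +132.0° eastward to -147.0°, crossing the antimeridian.

81.0°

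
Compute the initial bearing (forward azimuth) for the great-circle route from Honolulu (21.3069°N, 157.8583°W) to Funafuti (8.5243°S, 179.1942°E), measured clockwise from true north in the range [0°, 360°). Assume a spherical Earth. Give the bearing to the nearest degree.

219°

Δλ = 179.1942 − -157.8583 = 337.0525°; wrapped into (−180°, 180°]: -22.9475°.
θ = atan2( sin Δλ · cos φ₂ , cos φ₁ · sin φ₂ − sin φ₁ · cos φ₂ · cos Δλ )
  = atan2(-0.38558, -0.46901) = -140.576° → normalised to [0°, 360°): 219.424°.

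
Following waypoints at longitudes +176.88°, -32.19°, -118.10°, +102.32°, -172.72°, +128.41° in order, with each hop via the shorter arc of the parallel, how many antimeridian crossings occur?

4

Leg 1: +176.88° → -32.19°, shortest Δλ = 150.93° (east) — crosses 180°.
Leg 2: -32.19° → -118.10°, shortest Δλ = -85.91° (west) — does not cross 180°.
Leg 3: -118.10° → +102.32°, shortest Δλ = -139.58° (west) — crosses 180°.
Leg 4: +102.32° → -172.72°, shortest Δλ = 84.96° (east) — crosses 180°.
Leg 5: -172.72° → +128.41°, shortest Δλ = -58.87° (west) — crosses 180°.
Total crossings: 4.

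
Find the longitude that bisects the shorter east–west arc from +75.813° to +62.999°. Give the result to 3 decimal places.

+69.406°

Signed shortest Δλ from +75.813° to +62.999° is -12.814°.
Midpoint longitude = +75.813° + (-12.814°)/2 = +75.813° − 6.407° = +69.406°.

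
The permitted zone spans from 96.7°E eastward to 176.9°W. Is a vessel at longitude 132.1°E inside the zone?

Yes

Band width going east from +96.7° to -176.9°: ((-176.9 − 96.7) mod 360) = 86.4°.
Offset of +132.1° east of the west edge: ((132.1 − 96.7) mod 360) = 35.4°.
35.4° ≤ 86.4° ⇒ inside.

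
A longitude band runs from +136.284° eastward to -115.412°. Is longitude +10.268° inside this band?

No

Band width going east from +136.284° to -115.412°: ((-115.412 − 136.284) mod 360) = 108.304°.
Offset of +10.268° east of the west edge: ((10.268 − 136.284) mod 360) = 233.984°.
233.984° > 108.304° ⇒ outside.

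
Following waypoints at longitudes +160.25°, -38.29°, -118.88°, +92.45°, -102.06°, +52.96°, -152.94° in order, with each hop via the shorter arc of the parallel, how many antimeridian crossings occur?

Leg 1: +160.25° → -38.29°, shortest Δλ = 161.46° (east) — crosses 180°.
Leg 2: -38.29° → -118.88°, shortest Δλ = -80.59° (west) — does not cross 180°.
Leg 3: -118.88° → +92.45°, shortest Δλ = -148.67° (west) — crosses 180°.
Leg 4: +92.45° → -102.06°, shortest Δλ = 165.49° (east) — crosses 180°.
Leg 5: -102.06° → +52.96°, shortest Δλ = 155.02° (east) — does not cross 180°.
Leg 6: +52.96° → -152.94°, shortest Δλ = 154.1° (east) — crosses 180°.
Total crossings: 4.

4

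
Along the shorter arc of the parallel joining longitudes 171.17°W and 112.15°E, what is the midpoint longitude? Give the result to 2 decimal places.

150.49°E

Signed shortest Δλ from -171.17° to +112.15° is -76.68°.
Midpoint longitude = -171.17° + (-76.68°)/2 = -171.17° − 38.34° = -209.51°.
Normalise into (−180°, 180°]: +150.49°.
(The naïve average (-171.17 + +112.15)/2 = -29.51° is on the wrong side of the globe.)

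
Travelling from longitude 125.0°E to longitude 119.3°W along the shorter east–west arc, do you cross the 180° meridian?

Naïve |-119.3 − 125.0| = 244.3° > 180°, so the shorter arc goes the other way round — across 180°.
Signed shortest Δλ = ((-119.3 − 125.0 + 180) mod 360) − 180 = 115.7°.
Going east by 115.7° from +125.0° passes through 180° before reaching -119.3°.

Yes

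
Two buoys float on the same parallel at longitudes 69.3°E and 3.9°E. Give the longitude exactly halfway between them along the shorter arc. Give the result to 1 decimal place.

Signed shortest Δλ from +69.3° to +3.9° is -65.4°.
Midpoint longitude = +69.3° + (-65.4°)/2 = +69.3° − 32.7° = +36.6°.

36.6°E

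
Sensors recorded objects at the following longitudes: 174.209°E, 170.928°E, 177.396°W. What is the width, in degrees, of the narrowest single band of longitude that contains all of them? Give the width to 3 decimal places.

Sort the longitudes: -177.396°, +170.928°, +174.209°.
Eastward gaps between consecutive values (wrapping around): 348.324°, 3.281°, 8.395°.
Largest gap = 348.324° ⇒ minimal covering band is its complement: 360° − 348.324° = 11.676°.
Band runs from +170.928° eastward to -177.396°, crossing the antimeridian.

11.676°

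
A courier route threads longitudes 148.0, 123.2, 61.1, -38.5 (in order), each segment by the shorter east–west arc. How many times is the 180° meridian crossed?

Leg 1: +148.0° → +123.2°, shortest Δλ = -24.8° (west) — does not cross 180°.
Leg 2: +123.2° → +61.1°, shortest Δλ = -62.1° (west) — does not cross 180°.
Leg 3: +61.1° → -38.5°, shortest Δλ = -99.6° (west) — does not cross 180°.
Total crossings: 0.

0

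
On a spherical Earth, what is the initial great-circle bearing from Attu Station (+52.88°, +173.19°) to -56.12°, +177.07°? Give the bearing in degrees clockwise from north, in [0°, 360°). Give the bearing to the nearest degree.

Δλ = 177.07 − 173.19 = 3.88°.
θ = atan2( sin Δλ · cos φ₂ , cos φ₁ · sin φ₂ − sin φ₁ · cos φ₂ · cos Δλ )
  = atan2(0.03772, -0.94450) = 177.713° → normalised to [0°, 360°): 177.713°.

178°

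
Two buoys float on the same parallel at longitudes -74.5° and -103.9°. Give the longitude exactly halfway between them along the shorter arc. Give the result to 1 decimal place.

Signed shortest Δλ from -74.5° to -103.9° is -29.4°.
Midpoint longitude = -74.5° + (-29.4°)/2 = -74.5° − 14.7° = -89.2°.

-89.2°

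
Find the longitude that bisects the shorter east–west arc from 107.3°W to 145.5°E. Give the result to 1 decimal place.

Signed shortest Δλ from -107.3° to +145.5° is -107.2°.
Midpoint longitude = -107.3° + (-107.2°)/2 = -107.3° − 53.6° = -160.9°.
(The naïve average (-107.3 + +145.5)/2 = 19.1° is on the wrong side of the globe.)

160.9°W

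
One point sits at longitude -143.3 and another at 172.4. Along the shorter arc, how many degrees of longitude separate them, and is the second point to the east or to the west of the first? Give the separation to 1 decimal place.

Raw difference: 172.4 − -143.3 = 315.7°.
Normalise into (−180°, 180°]: 315.7° − 360° = -44.3°.
Negative ⇒ the second point lies to the west; separation 44.3°.

44.3° west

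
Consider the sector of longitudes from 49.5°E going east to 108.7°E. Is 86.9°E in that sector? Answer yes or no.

Band width going east from +49.5° to +108.7°: ((108.7 − 49.5) mod 360) = 59.2°.
Offset of +86.9° east of the west edge: ((86.9 − 49.5) mod 360) = 37.4°.
37.4° ≤ 59.2° ⇒ inside.

Yes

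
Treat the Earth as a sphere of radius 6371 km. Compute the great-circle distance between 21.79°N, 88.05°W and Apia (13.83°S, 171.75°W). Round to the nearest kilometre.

Δλ = -171.75 − -88.05 = -83.70°.
Δφ = -13.83 − 21.79 = -35.62°.
a = sin²(Δφ/2) + cos φ₁ · cos φ₂ · sin²(Δλ/2) = 0.494897.
c = 2·atan2(√a, √(1−a)) = 1.56059 rad → d = 6371·c ≈ 9942.52 km.

9943 km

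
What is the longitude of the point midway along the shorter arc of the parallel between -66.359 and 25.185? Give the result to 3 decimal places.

Signed shortest Δλ from -66.359° to +25.185° is +91.544°.
Midpoint longitude = -66.359° + (+91.544°)/2 = -66.359° + 45.772° = -20.587°.

-20.587°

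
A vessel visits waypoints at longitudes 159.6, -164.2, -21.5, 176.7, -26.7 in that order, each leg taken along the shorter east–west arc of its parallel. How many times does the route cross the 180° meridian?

3

Leg 1: +159.6° → -164.2°, shortest Δλ = 36.2° (east) — crosses 180°.
Leg 2: -164.2° → -21.5°, shortest Δλ = 142.7° (east) — does not cross 180°.
Leg 3: -21.5° → +176.7°, shortest Δλ = -161.8° (west) — crosses 180°.
Leg 4: +176.7° → -26.7°, shortest Δλ = 156.6° (east) — crosses 180°.
Total crossings: 3.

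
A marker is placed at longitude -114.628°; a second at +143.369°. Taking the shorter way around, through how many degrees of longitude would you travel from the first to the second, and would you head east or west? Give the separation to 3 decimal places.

Raw difference: 143.369 − -114.628 = 257.997°.
Normalise into (−180°, 180°]: 257.997° − 360° = -102.003°.
Negative ⇒ the second point lies to the west; separation 102.003°.

102.003° west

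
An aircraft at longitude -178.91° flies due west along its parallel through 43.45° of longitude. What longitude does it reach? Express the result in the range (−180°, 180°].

+137.64°

Start at -178.91°; shift −43.45° → -222.36°.
-222.36° lies outside (−180°, 180°]; add 360° → +137.64°.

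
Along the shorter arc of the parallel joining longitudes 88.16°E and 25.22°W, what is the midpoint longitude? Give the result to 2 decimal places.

31.47°E

Signed shortest Δλ from +88.16° to -25.22° is -113.38°.
Midpoint longitude = +88.16° + (-113.38°)/2 = +88.16° − 56.69° = +31.47°.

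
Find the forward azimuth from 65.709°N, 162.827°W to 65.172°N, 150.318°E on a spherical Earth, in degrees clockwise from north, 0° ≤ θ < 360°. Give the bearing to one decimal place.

Δλ = 150.318 − -162.827 = 313.145°; wrapped into (−180°, 180°]: -46.855°.
θ = atan2( sin Δλ · cos φ₂ , cos φ₁ · sin φ₂ − sin φ₁ · cos φ₂ · cos Δλ )
  = atan2(-0.30637, 0.11163) = -69.981° → normalised to [0°, 360°): 290.019°.

290.0°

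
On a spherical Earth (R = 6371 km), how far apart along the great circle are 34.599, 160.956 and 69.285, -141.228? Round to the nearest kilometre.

5189 km

Δλ = -141.228 − 160.956 = -302.184°; wrapped into (−180°, 180°]: 57.816°.
Δφ = 69.285 − 34.599 = 34.686°.
a = sin²(Δφ/2) + cos φ₁ · cos φ₂ · sin²(Δλ/2) = 0.156897.
c = 2·atan2(√a, √(1−a)) = 0.81454 rad → d = 6371·c ≈ 5189.42 km.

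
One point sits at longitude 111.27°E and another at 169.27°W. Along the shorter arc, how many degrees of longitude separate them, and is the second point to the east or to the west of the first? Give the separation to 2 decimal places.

79.46° east

Raw difference: -169.27 − 111.27 = -280.54°.
Normalise into (−180°, 180°]: -280.54° + 360° = 79.46°.
Positive ⇒ the second point lies to the east; separation 79.46°.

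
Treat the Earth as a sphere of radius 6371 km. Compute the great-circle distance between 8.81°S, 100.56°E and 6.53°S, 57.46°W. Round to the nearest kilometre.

Δλ = -57.46 − 100.56 = -158.02°.
Δφ = -6.53 − -8.81 = 2.28°.
a = sin²(Δφ/2) + cos φ₁ · cos φ₂ · sin²(Δλ/2) = 0.946506.
c = 2·atan2(√a, √(1−a)) = 2.67479 rad → d = 6371·c ≈ 17041.08 km.

17041 km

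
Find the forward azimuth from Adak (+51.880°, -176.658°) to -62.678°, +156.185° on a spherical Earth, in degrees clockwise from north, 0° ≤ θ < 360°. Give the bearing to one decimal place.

Δλ = 156.185 − -176.658 = 332.843°; wrapped into (−180°, 180°]: -27.157°.
θ = atan2( sin Δλ · cos φ₂ , cos φ₁ · sin φ₂ − sin φ₁ · cos φ₂ · cos Δλ )
  = atan2(-0.20950, -0.86973) = -166.457° → normalised to [0°, 360°): 193.543°.

193.5°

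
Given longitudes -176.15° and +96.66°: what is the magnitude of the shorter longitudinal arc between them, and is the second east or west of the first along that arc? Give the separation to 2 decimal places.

87.19° west

Raw difference: 96.66 − -176.15 = 272.81°.
Normalise into (−180°, 180°]: 272.81° − 360° = -87.19°.
Negative ⇒ the second point lies to the west; separation 87.19°.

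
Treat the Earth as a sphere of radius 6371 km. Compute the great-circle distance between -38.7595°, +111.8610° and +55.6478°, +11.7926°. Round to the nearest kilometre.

14058 km

Δλ = 11.7926 − 111.8610 = -100.0684°.
Δφ = 55.6478 − -38.7595 = 94.4073°.
a = sin²(Δφ/2) + cos φ₁ · cos φ₂ · sin²(Δλ/2) = 0.796892.
c = 2·atan2(√a, √(1−a)) = 2.20655 rad → d = 6371·c ≈ 14057.93 km.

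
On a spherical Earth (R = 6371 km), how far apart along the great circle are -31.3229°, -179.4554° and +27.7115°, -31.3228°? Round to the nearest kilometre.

16916 km

Δλ = -31.3228 − -179.4554 = 148.1326°.
Δφ = 27.7115 − -31.3229 = 59.0344°.
a = sin²(Δφ/2) + cos φ₁ · cos φ₂ · sin²(Δλ/2) = 0.942012.
c = 2·atan2(√a, √(1−a)) = 2.65520 rad → d = 6371·c ≈ 16916.26 km.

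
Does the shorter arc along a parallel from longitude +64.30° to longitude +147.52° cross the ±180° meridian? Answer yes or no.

Signed shortest Δλ = ((147.52 − 64.30 + 180) mod 360) − 180 = 83.22°.
Going east by 83.22° from +64.30° reaches +147.52° without touching 180°.

No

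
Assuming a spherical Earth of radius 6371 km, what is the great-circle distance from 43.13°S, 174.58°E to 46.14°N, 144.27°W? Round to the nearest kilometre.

Δλ = -144.27 − 174.58 = -318.85°; wrapped into (−180°, 180°]: 41.15°.
Δφ = 46.14 − -43.13 = 89.27°.
a = sin²(Δφ/2) + cos φ₁ · cos φ₂ · sin²(Δλ/2) = 0.556084.
c = 2·atan2(√a, √(1−a)) = 1.68320 rad → d = 6371·c ≈ 10723.67 km.

10724 km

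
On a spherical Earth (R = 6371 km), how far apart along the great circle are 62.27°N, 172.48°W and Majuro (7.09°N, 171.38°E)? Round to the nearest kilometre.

6276 km

Δλ = 171.38 − -172.48 = 343.86°; wrapped into (−180°, 180°]: -16.14°.
Δφ = 7.09 − 62.27 = -55.18°.
a = sin²(Δφ/2) + cos φ₁ · cos φ₂ · sin²(Δλ/2) = 0.223600.
c = 2·atan2(√a, √(1−a)) = 0.98508 rad → d = 6371·c ≈ 6275.91 km.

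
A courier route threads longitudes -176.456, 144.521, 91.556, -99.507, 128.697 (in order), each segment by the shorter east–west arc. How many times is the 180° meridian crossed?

3

Leg 1: -176.456° → +144.521°, shortest Δλ = -39.023° (west) — crosses 180°.
Leg 2: +144.521° → +91.556°, shortest Δλ = -52.965° (west) — does not cross 180°.
Leg 3: +91.556° → -99.507°, shortest Δλ = 168.937° (east) — crosses 180°.
Leg 4: -99.507° → +128.697°, shortest Δλ = -131.796° (west) — crosses 180°.
Total crossings: 3.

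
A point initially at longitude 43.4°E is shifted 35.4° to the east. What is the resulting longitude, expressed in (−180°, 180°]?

Start at +43.4°; shift +35.4° → +78.8°.
+78.8° already lies in (−180°, 180°].

78.8°E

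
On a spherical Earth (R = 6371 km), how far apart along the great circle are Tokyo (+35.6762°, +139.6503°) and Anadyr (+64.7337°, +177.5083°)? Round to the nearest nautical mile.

2207 nmi

Δλ = 177.5083 − 139.6503 = 37.8580°.
Δφ = 64.7337 − 35.6762 = 29.0575°.
a = sin²(Δφ/2) + cos φ₁ · cos φ₂ · sin²(Δλ/2) = 0.099420.
c = 2·atan2(√a, √(1−a)) = 0.64157 rad → d = 6371·c ≈ 4087.42 km ≈ 2207.03 nmi.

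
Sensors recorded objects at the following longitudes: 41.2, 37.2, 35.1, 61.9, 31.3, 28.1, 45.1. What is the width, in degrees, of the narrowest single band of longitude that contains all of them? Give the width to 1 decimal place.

33.8°

Sort the longitudes: +28.1°, +31.3°, +35.1°, +37.2°, +41.2°, +45.1°, +61.9°.
Eastward gaps between consecutive values (wrapping around): 3.2°, 3.8°, 2.1°, 4.0°, 3.9°, 16.8°, 326.2°.
Largest gap = 326.2° ⇒ minimal covering band is its complement: 360° − 326.2° = 33.8°.
Band runs from +28.1° eastward to +61.9°.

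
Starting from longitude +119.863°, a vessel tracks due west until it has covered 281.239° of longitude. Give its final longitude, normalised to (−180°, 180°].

-161.376°

Start at +119.863°; shift −281.239° → -161.376°.
-161.376° already lies in (−180°, 180°].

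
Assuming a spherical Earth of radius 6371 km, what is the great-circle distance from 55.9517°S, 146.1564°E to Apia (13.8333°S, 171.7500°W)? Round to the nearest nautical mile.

Δλ = -171.7500 − 146.1564 = -317.9064°; wrapped into (−180°, 180°]: 42.0936°.
Δφ = -13.8333 − -55.9517 = 42.1184°.
a = sin²(Δφ/2) + cos φ₁ · cos φ₂ · sin²(Δλ/2) = 0.199237.
c = 2·atan2(√a, √(1−a)) = 0.92539 rad → d = 6371·c ≈ 5895.64 km ≈ 3183.39 nmi.

3183 nmi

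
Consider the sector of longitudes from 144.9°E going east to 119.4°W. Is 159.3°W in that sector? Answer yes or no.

Band width going east from +144.9° to -119.4°: ((-119.4 − 144.9) mod 360) = 95.7°.
Offset of -159.3° east of the west edge: ((-159.3 − 144.9) mod 360) = 55.8°.
55.8° ≤ 95.7° ⇒ inside.

Yes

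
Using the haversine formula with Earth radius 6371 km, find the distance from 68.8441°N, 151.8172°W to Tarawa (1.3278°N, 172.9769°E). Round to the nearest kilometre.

7956 km

Δλ = 172.9769 − -151.8172 = 324.7941°; wrapped into (−180°, 180°]: -35.2059°.
Δφ = 1.3278 − 68.8441 = -67.5163°.
a = sin²(Δφ/2) + cos φ₁ · cos φ₂ · sin²(Δλ/2) = 0.341788.
c = 2·atan2(√a, √(1−a)) = 1.24884 rad → d = 6371·c ≈ 7956.36 km.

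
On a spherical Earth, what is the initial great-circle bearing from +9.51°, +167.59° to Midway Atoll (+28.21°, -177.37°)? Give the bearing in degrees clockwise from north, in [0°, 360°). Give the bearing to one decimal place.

Δλ = -177.37 − 167.59 = -344.96°; wrapped into (−180°, 180°]: 15.04°.
θ = atan2( sin Δλ · cos φ₂ , cos φ₁ · sin φ₂ − sin φ₁ · cos φ₂ · cos Δλ )
  = atan2(0.22867, 0.32560) = 35.081° → normalised to [0°, 360°): 35.081°.

35.1°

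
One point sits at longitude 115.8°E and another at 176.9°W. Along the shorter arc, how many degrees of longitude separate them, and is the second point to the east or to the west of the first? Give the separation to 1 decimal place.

Raw difference: -176.9 − 115.8 = -292.7°.
Normalise into (−180°, 180°]: -292.7° + 360° = 67.3°.
Positive ⇒ the second point lies to the east; separation 67.3°.

67.3° east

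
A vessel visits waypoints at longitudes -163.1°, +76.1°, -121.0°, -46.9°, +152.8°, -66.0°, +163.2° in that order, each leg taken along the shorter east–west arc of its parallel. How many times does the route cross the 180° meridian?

5

Leg 1: -163.1° → +76.1°, shortest Δλ = -120.8° (west) — crosses 180°.
Leg 2: +76.1° → -121.0°, shortest Δλ = 162.9° (east) — crosses 180°.
Leg 3: -121.0° → -46.9°, shortest Δλ = 74.1° (east) — does not cross 180°.
Leg 4: -46.9° → +152.8°, shortest Δλ = -160.3° (west) — crosses 180°.
Leg 5: +152.8° → -66.0°, shortest Δλ = 141.2° (east) — crosses 180°.
Leg 6: -66.0° → +163.2°, shortest Δλ = -130.8° (west) — crosses 180°.
Total crossings: 5.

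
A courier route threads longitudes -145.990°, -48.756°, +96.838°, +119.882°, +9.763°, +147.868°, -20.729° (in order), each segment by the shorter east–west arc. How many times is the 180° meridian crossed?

Leg 1: -145.990° → -48.756°, shortest Δλ = 97.234° (east) — does not cross 180°.
Leg 2: -48.756° → +96.838°, shortest Δλ = 145.594° (east) — does not cross 180°.
Leg 3: +96.838° → +119.882°, shortest Δλ = 23.044° (east) — does not cross 180°.
Leg 4: +119.882° → +9.763°, shortest Δλ = -110.119° (west) — does not cross 180°.
Leg 5: +9.763° → +147.868°, shortest Δλ = 138.105° (east) — does not cross 180°.
Leg 6: +147.868° → -20.729°, shortest Δλ = -168.597° (west) — does not cross 180°.
Total crossings: 0.

0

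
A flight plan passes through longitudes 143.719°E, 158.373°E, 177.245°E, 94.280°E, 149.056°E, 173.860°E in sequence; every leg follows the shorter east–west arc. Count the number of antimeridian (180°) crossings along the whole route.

Leg 1: +143.719° → +158.373°, shortest Δλ = 14.654° (east) — does not cross 180°.
Leg 2: +158.373° → +177.245°, shortest Δλ = 18.872° (east) — does not cross 180°.
Leg 3: +177.245° → +94.280°, shortest Δλ = -82.965° (west) — does not cross 180°.
Leg 4: +94.280° → +149.056°, shortest Δλ = 54.776° (east) — does not cross 180°.
Leg 5: +149.056° → +173.860°, shortest Δλ = 24.804° (east) — does not cross 180°.
Total crossings: 0.

0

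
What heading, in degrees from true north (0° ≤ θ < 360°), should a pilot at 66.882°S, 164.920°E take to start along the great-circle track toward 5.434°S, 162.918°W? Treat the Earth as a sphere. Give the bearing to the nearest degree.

Δλ = -162.918 − 164.920 = -327.838°; wrapped into (−180°, 180°]: 32.162°.
θ = atan2( sin Δλ · cos φ₂ , cos φ₁ · sin φ₂ − sin φ₁ · cos φ₂ · cos Δλ )
  = atan2(0.52992, 0.73789) = 35.684° → normalised to [0°, 360°): 35.684°.

36°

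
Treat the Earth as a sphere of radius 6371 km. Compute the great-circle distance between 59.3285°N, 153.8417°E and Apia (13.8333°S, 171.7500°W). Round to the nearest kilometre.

Δλ = -171.7500 − 153.8417 = -325.5917°; wrapped into (−180°, 180°]: 34.4083°.
Δφ = -13.8333 − 59.3285 = -73.1618°.
a = sin²(Δφ/2) + cos φ₁ · cos φ₂ · sin²(Δλ/2) = 0.398498.
c = 2·atan2(√a, √(1−a)) = 1.36637 rad → d = 6371·c ≈ 8705.15 km.

8705 km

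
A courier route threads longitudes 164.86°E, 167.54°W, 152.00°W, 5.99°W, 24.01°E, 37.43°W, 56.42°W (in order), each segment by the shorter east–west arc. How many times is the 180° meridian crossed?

1

Leg 1: +164.86° → -167.54°, shortest Δλ = 27.6° (east) — crosses 180°.
Leg 2: -167.54° → -152.00°, shortest Δλ = 15.54° (east) — does not cross 180°.
Leg 3: -152.00° → -5.99°, shortest Δλ = 146.01° (east) — does not cross 180°.
Leg 4: -5.99° → +24.01°, shortest Δλ = 30.0° (east) — does not cross 180°.
Leg 5: +24.01° → -37.43°, shortest Δλ = -61.44° (west) — does not cross 180°.
Leg 6: -37.43° → -56.42°, shortest Δλ = -18.99° (west) — does not cross 180°.
Total crossings: 1.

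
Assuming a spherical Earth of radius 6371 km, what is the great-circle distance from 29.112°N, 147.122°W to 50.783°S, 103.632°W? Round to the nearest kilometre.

9856 km

Δλ = -103.632 − -147.122 = 43.490°.
Δφ = -50.783 − 29.112 = -79.895°.
a = sin²(Δφ/2) + cos φ₁ · cos φ₂ · sin²(Δλ/2) = 0.488090.
c = 2·atan2(√a, √(1−a)) = 1.54697 rad → d = 6371·c ≈ 9855.77 km.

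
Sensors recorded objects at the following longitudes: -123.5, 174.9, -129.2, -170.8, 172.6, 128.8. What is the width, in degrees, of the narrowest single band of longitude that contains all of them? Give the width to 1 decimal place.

107.7°

Sort the longitudes: -170.8°, -129.2°, -123.5°, +128.8°, +172.6°, +174.9°.
Eastward gaps between consecutive values (wrapping around): 41.6°, 5.7°, 252.3°, 43.8°, 2.3°, 14.3°.
Largest gap = 252.3° ⇒ minimal covering band is its complement: 360° − 252.3° = 107.7°.
Band runs from +128.8° eastward to -123.5°, crossing the antimeridian.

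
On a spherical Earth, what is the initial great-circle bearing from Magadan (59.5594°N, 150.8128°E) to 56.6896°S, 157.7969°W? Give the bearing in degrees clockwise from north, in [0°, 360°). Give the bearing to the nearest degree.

149°

Δλ = -157.7969 − 150.8128 = -308.6097°; wrapped into (−180°, 180°]: 51.3903°.
θ = atan2( sin Δλ · cos φ₂ , cos φ₁ · sin φ₂ − sin φ₁ · cos φ₂ · cos Δλ )
  = atan2(0.42913, -0.71886) = 149.164° → normalised to [0°, 360°): 149.164°.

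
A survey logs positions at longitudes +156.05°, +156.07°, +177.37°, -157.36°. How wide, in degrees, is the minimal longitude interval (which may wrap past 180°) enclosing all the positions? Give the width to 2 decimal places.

Sort the longitudes: -157.36°, +156.05°, +156.07°, +177.37°.
Eastward gaps between consecutive values (wrapping around): 313.41°, 0.02°, 21.30°, 25.27°.
Largest gap = 313.41° ⇒ minimal covering band is its complement: 360° − 313.41° = 46.59°.
Band runs from +156.05° eastward to -157.36°, crossing the antimeridian.

46.59°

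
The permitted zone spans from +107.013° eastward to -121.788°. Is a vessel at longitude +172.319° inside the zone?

Yes

Band width going east from +107.013° to -121.788°: ((-121.788 − 107.013) mod 360) = 131.199°.
Offset of +172.319° east of the west edge: ((172.319 − 107.013) mod 360) = 65.306°.
65.306° ≤ 131.199° ⇒ inside.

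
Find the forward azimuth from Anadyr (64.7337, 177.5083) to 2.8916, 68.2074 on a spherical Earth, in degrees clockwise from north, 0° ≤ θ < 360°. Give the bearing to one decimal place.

Δλ = 68.2074 − 177.5083 = -109.3009°.
θ = atan2( sin Δλ · cos φ₂ , cos φ₁ · sin φ₂ − sin φ₁ · cos φ₂ · cos Δλ )
  = atan2(-0.94259, 0.32006) = -71.245° → normalised to [0°, 360°): 288.755°.

288.8°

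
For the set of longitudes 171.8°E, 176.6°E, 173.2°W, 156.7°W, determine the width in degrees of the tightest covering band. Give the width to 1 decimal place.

31.5°

Sort the longitudes: -173.2°, -156.7°, +171.8°, +176.6°.
Eastward gaps between consecutive values (wrapping around): 16.5°, 328.5°, 4.8°, 10.2°.
Largest gap = 328.5° ⇒ minimal covering band is its complement: 360° − 328.5° = 31.5°.
Band runs from +171.8° eastward to -156.7°, crossing the antimeridian.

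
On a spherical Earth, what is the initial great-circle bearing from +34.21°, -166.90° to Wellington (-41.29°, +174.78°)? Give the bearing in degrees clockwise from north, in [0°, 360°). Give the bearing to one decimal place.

Δλ = 174.78 − -166.90 = 341.68°; wrapped into (−180°, 180°]: -18.32°.
θ = atan2( sin Δλ · cos φ₂ , cos φ₁ · sin φ₂ − sin φ₁ · cos φ₂ · cos Δλ )
  = atan2(-0.23618, -0.94674) = -165.993° → normalised to [0°, 360°): 194.007°.

194.0°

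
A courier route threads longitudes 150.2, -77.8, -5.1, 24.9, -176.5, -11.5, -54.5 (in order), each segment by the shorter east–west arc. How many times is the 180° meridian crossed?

Leg 1: +150.2° → -77.8°, shortest Δλ = 132.0° (east) — crosses 180°.
Leg 2: -77.8° → -5.1°, shortest Δλ = 72.7° (east) — does not cross 180°.
Leg 3: -5.1° → +24.9°, shortest Δλ = 30.0° (east) — does not cross 180°.
Leg 4: +24.9° → -176.5°, shortest Δλ = 158.6° (east) — crosses 180°.
Leg 5: -176.5° → -11.5°, shortest Δλ = 165.0° (east) — does not cross 180°.
Leg 6: -11.5° → -54.5°, shortest Δλ = -43.0° (west) — does not cross 180°.
Total crossings: 2.

2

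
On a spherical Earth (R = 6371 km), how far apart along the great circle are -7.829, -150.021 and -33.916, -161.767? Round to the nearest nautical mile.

1696 nmi

Δλ = -161.767 − -150.021 = -11.746°.
Δφ = -33.916 − -7.829 = -26.087°.
a = sin²(Δφ/2) + cos φ₁ · cos φ₂ · sin²(Δλ/2) = 0.059544.
c = 2·atan2(√a, √(1−a)) = 0.49301 rad → d = 6371·c ≈ 3140.97 km ≈ 1695.99 nmi.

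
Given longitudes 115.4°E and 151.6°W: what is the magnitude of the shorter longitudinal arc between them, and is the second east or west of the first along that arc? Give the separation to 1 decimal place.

Raw difference: -151.6 − 115.4 = -267.0°.
Normalise into (−180°, 180°]: -267.0° + 360° = 93.0°.
Positive ⇒ the second point lies to the east; separation 93.0°.

93.0° east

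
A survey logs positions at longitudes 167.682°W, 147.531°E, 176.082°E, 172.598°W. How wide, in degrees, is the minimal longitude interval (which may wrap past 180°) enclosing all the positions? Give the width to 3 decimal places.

Sort the longitudes: -172.598°, -167.682°, +147.531°, +176.082°.
Eastward gaps between consecutive values (wrapping around): 4.916°, 315.213°, 28.551°, 11.320°.
Largest gap = 315.213° ⇒ minimal covering band is its complement: 360° − 315.213° = 44.787°.
Band runs from +147.531° eastward to -167.682°, crossing the antimeridian.

44.787°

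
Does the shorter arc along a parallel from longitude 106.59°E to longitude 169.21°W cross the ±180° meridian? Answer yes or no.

Yes

Naïve |-169.21 − 106.59| = 275.8° > 180°, so the shorter arc goes the other way round — across 180°.
Signed shortest Δλ = ((-169.21 − 106.59 + 180) mod 360) − 180 = 84.2°.
Going east by 84.2° from +106.59° passes through 180° before reaching -169.21°.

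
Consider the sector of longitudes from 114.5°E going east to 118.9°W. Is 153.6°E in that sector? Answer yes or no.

Yes

Band width going east from +114.5° to -118.9°: ((-118.9 − 114.5) mod 360) = 126.6°.
Offset of +153.6° east of the west edge: ((153.6 − 114.5) mod 360) = 39.1°.
39.1° ≤ 126.6° ⇒ inside.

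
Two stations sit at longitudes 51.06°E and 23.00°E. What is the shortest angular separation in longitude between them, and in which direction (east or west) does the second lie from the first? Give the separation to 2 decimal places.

28.06° west

Raw difference: 23.00 − 51.06 = -28.06°.
Normalise into (−180°, 180°]: -28.06° stays -28.06°.
Negative ⇒ the second point lies to the west; separation 28.06°.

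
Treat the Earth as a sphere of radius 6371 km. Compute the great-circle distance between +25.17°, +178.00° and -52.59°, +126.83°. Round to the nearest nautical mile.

5380 nmi

Δλ = 126.83 − 178.00 = -51.17°.
Δφ = -52.59 − 25.17 = -77.76°.
a = sin²(Δφ/2) + cos φ₁ · cos φ₂ · sin²(Δλ/2) = 0.496537.
c = 2·atan2(√a, √(1−a)) = 1.56387 rad → d = 6371·c ≈ 9963.41 km ≈ 5379.81 nmi.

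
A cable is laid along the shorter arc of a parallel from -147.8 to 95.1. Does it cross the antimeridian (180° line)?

Yes

Naïve |95.1 − -147.8| = 242.9° > 180°, so the shorter arc goes the other way round — across 180°.
Signed shortest Δλ = ((95.1 − -147.8 + 180) mod 360) − 180 = -117.1°.
Going west by 117.1° from -147.8° passes through 180° before reaching +95.1°.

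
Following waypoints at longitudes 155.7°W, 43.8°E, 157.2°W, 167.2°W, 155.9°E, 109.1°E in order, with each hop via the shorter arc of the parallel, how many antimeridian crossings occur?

Leg 1: -155.7° → +43.8°, shortest Δλ = -160.5° (west) — crosses 180°.
Leg 2: +43.8° → -157.2°, shortest Δλ = 159.0° (east) — crosses 180°.
Leg 3: -157.2° → -167.2°, shortest Δλ = -10.0° (west) — does not cross 180°.
Leg 4: -167.2° → +155.9°, shortest Δλ = -36.9° (west) — crosses 180°.
Leg 5: +155.9° → +109.1°, shortest Δλ = -46.8° (west) — does not cross 180°.
Total crossings: 3.

3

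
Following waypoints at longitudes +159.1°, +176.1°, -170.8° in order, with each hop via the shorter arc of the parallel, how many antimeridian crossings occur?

Leg 1: +159.1° → +176.1°, shortest Δλ = 17.0° (east) — does not cross 180°.
Leg 2: +176.1° → -170.8°, shortest Δλ = 13.1° (east) — crosses 180°.
Total crossings: 1.

1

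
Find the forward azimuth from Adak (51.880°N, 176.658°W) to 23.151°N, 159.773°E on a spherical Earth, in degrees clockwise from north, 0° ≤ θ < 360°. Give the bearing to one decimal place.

221.2°

Δλ = 159.773 − -176.658 = 336.431°; wrapped into (−180°, 180°]: -23.569°.
θ = atan2( sin Δλ · cos φ₂ , cos φ₁ · sin φ₂ − sin φ₁ · cos φ₂ · cos Δλ )
  = atan2(-0.36765, -0.42032) = -138.824° → normalised to [0°, 360°): 221.176°.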